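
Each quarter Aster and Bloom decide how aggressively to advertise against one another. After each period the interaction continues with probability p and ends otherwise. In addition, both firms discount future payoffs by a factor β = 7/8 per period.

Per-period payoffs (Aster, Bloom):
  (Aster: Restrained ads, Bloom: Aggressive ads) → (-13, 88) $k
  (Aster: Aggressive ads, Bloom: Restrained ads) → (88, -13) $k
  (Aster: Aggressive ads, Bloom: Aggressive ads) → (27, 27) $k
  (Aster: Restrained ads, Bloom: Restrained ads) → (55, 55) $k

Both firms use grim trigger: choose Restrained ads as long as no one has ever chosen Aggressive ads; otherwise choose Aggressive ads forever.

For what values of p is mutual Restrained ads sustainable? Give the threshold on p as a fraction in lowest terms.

264/427

Expected continuation weight on next period's payoff is β·p = 7/8·p, which plays the role of the discount factor.
Cooperation requires 7/8·p ≥ (88−55)/(88−27) = 33/61, hence p ≥ 264/427.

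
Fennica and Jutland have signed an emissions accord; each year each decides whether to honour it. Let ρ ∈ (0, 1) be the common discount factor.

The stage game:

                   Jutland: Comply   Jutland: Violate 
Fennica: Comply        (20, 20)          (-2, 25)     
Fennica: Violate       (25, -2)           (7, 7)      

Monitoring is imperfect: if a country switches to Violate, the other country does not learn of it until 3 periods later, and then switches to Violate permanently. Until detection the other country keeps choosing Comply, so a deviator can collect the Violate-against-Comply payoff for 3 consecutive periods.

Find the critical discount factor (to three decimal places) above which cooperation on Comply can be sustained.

0.652

Deviating for the 3 undetected periods gains 25−20 = 5 per period over cooperation, then loses 20−7 = 13 per period forever once punishment starts.
Gain: 5(1 + ρ + … + ρ^2); loss: 13·ρ^3/(1−ρ).
No profitable deviation ⇔ 5(1−ρ^3) ≤ 13·ρ^3, i.e. ρ^3 ≥ 5/(5+13) = 5/18.
Hence ρ ≥ (5/18)^(1/3) ≈ 0.652.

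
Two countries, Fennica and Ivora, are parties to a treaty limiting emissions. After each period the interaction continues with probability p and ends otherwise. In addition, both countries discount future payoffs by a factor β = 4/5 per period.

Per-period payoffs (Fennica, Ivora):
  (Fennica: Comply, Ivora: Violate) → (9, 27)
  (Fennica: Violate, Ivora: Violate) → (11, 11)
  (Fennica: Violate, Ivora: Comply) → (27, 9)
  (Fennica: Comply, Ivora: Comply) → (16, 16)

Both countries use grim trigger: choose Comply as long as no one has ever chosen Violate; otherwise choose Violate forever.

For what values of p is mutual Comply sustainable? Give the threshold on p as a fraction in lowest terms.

With continuation probability p and discount β, the effective per-period discount factor is βp.
Grim-trigger IC: βp ≥ (27−16)/(27−11) = 11/16.
So p ≥ (11/16)/(4/5) = 55/64.

55/64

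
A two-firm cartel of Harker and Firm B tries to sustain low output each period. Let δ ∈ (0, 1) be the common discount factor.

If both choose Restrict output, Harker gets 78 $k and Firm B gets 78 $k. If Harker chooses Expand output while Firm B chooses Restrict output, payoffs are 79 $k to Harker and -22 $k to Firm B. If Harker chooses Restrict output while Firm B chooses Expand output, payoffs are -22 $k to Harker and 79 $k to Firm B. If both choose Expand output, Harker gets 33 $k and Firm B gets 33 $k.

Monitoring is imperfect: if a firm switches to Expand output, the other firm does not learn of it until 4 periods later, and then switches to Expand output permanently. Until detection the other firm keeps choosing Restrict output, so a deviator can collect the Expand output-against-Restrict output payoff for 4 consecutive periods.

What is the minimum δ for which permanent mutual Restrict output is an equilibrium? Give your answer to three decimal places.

Deviating for the 4 undetected periods gains 79−78 = 1 per period over cooperation, then loses 78−33 = 45 per period forever once punishment starts.
Gain: 1(1 + δ + … + δ^3); loss: 45·δ^4/(1−δ).
No profitable deviation ⇔ 1(1−δ^4) ≤ 45·δ^4, i.e. δ^4 ≥ 1/(1+45) = 1/46.
Hence δ ≥ (1/46)^(1/4) ≈ 0.384.

0.384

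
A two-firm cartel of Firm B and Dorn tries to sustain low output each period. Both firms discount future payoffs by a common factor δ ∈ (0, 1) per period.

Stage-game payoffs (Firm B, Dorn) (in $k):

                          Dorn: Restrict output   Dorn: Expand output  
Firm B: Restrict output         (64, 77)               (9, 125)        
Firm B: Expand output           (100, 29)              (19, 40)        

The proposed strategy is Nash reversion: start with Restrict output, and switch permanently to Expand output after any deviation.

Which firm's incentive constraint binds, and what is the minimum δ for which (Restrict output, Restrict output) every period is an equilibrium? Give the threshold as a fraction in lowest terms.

Firm B's threshold: (100−64)/(100−19) = 4/9.
Dorn's threshold: (125−77)/(125−40) = 48/85.
4/9 < 48/85, so Dorn binds and δ* = 48/85.

Dorn; δ ≥ 48/85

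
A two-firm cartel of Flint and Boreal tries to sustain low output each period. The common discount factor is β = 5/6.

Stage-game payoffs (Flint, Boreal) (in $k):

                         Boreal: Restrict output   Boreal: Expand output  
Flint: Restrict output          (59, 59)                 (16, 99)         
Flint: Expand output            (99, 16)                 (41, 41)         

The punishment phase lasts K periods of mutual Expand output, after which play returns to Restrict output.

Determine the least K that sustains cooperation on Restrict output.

IC: β(1−β^K)/(1−β) ≥ (99−59)/(59−41) = 20/9.
With β = 5/6: need 1 − β^K ≥ 20/9·(1−5/6)/(5/6), i.e. β^K ≤ 0.5556.
Since (5/6)^3 = 0.5787 and (5/6)^4 = 0.4823, the smallest such K is 4.

4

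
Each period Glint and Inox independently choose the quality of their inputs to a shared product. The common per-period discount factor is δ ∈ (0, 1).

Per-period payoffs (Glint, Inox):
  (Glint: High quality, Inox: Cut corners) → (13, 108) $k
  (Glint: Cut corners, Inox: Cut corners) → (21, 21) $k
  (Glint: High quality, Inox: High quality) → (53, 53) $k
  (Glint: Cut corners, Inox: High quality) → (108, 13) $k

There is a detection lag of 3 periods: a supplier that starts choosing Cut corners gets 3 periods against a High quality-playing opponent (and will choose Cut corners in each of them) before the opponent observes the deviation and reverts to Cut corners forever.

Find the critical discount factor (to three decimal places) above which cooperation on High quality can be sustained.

0.858

The best deviation is to choose Cut corners for all 3 undetected periods, earning 108 each, then 21 forever once detected.
Deviation value: 108(1−δ^3)/(1−δ) + 21δ^3/(1−δ); cooperation value: 53/(1−δ).
IC: 53 ≥ 108(1−δ^3) + 21δ^3 = 108 − 87δ^3.
So δ^3 ≥ 55/87, giving δ ≥ (55/87)^(1/3) ≈ 0.858.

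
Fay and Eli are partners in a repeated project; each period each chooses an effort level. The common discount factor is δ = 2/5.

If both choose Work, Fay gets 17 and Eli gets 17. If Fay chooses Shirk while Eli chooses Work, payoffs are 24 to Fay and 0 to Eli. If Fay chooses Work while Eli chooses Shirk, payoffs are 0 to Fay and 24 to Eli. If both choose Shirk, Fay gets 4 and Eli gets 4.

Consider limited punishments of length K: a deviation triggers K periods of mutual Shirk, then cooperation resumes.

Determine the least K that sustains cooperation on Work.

No profitable deviation requires (17−4)(δ+…+δ^K) ≥ 24−17, i.e. δ+…+δ^K ≥ 7/13 ≈ 0.5385.
With δ = 2/5, the partial sums are K=1: 0.4000, K=2: 0.5600.
K = 2 is the first length at which the sum reaches 0.5385.

2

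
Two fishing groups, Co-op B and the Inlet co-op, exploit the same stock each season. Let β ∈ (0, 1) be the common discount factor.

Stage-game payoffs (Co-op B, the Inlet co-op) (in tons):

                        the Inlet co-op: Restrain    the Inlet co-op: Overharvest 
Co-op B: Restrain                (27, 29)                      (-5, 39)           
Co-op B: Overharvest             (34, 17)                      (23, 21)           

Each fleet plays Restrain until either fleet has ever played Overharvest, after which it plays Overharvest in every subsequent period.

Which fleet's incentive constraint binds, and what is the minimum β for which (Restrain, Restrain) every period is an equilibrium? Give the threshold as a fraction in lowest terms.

Co-op B: cooperation gives 27 each period; deviation gives 34 once then 23 forever.
  27/(1−β) ≥ 34 + 23β/(1−β) ⇒ β ≥ 7/11.
the Inlet co-op: cooperation gives 29 each period; deviation gives 39 once then 21 forever.
  β ≥ 10/18 = 5/9.
Both must hold, so the binding constraint is Co-op B's: β ≥ 7/11.

Co-op B; β ≥ 7/11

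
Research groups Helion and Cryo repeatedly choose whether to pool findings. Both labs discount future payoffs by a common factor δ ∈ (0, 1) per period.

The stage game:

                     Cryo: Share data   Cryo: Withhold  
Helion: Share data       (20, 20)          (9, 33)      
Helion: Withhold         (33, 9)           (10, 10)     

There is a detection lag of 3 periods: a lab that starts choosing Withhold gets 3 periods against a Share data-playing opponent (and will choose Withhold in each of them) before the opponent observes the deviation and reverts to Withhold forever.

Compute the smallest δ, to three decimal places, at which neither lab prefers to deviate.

The best deviation is to choose Withhold for all 3 undetected periods, earning 33 each, then 10 forever once detected.
Deviation value: 33(1−δ^3)/(1−δ) + 10δ^3/(1−δ); cooperation value: 20/(1−δ).
IC: 20 ≥ 33(1−δ^3) + 10δ^3 = 33 − 23δ^3.
So δ^3 ≥ 13/23, giving δ ≥ (13/23)^(1/3) ≈ 0.827.

0.827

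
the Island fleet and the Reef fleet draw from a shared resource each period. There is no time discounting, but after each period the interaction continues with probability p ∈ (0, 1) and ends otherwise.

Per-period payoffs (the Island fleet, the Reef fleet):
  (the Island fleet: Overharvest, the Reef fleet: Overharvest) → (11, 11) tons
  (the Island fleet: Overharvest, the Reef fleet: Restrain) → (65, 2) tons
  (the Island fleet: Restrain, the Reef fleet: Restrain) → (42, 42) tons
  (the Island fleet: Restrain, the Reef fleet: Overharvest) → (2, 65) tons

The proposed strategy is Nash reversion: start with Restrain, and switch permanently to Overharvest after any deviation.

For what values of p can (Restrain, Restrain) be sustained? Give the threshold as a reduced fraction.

Expected cooperation value is 42 + p·42 + p²·42 + … = 42/(1−p); deviation gives 65 + p·11/(1−p).
42 ≥ 65(1−p) + 11p ⇒ 54p ≥ 23 ⇒ p ≥ 23/54.

23/54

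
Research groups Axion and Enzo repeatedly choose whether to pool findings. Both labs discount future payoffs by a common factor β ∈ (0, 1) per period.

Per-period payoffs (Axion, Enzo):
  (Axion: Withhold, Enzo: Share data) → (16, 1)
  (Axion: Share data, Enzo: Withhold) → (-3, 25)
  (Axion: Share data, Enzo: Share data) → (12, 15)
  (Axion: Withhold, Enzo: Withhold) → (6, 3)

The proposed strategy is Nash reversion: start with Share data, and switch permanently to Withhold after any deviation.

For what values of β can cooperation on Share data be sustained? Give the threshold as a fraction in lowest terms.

5/11

For Axion: deviation gain 16−12 = 4, per-period punishment loss 12−6 = 6. IC gives β ≥ 4/10 = 2/5.
For Enzo: gain 10, loss 12 per period, so β ≥ 10/22 = 5/11.
The tighter constraint is Enzo's, so cooperation needs β ≥ 5/11.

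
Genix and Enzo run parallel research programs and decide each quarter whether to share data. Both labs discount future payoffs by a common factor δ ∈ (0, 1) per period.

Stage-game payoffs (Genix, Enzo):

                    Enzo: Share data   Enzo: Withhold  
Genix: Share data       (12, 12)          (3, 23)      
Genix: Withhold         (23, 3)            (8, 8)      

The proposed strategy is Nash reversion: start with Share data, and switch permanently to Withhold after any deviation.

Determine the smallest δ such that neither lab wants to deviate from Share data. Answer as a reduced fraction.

11/15

Cooperation forever yields 12 each period: 12/(1−δ).
Deviating yields 23 once, then 8 forever: 23 + 8δ/(1−δ).
No profitable deviation requires 12/(1−δ) ≥ 23 + 8δ/(1−δ).
Multiplying by (1−δ): 12 ≥ 23(1−δ) + 8δ = 23 − 15δ.
So 15δ ≥ 11, i.e. δ ≥ 11/15.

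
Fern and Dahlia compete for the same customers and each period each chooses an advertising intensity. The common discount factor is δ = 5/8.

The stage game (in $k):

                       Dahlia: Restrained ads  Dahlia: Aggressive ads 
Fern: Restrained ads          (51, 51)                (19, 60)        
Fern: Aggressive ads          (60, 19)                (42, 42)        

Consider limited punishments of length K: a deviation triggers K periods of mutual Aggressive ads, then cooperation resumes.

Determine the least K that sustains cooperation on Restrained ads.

2

Need Σ_{k=1}^{K} δ^k ≥ (60−51)/(51−42) = 1.0000 at δ = 5/8.
At K = 1 the sum is 0.6250 < 1.0000; at K = 2 it is 1.0156 ≥ 1.0000.
So the minimum punishment length is K = 2.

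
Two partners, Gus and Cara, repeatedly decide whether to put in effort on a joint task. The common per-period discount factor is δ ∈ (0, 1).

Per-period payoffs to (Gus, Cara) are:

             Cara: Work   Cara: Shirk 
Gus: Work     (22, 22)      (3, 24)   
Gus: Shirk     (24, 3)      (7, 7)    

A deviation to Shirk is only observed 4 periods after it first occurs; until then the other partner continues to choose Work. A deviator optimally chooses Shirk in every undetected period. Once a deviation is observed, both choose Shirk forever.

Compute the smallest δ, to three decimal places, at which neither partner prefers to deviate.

0.586

The best deviation is to choose Shirk for all 4 undetected periods, earning 24 each, then 7 forever once detected.
Deviation value: 24(1−δ^4)/(1−δ) + 7δ^4/(1−δ); cooperation value: 22/(1−δ).
IC: 22 ≥ 24(1−δ^4) + 7δ^4 = 24 − 17δ^4.
So δ^4 ≥ 2/17, giving δ ≥ (2/17)^(1/4) ≈ 0.586.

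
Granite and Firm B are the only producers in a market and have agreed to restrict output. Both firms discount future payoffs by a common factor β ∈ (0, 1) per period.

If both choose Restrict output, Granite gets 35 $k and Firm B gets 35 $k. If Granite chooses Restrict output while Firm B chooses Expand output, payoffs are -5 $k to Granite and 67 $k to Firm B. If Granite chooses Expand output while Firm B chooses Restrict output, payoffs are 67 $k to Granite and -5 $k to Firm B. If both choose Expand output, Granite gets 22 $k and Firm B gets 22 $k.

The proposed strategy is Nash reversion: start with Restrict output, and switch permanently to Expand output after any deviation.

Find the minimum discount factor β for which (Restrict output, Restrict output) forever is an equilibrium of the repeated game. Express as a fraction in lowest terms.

32/45

Cooperation forever yields 35 each period: 35/(1−β).
Deviating yields 67 once, then 22 forever: 67 + 22β/(1−β).
No profitable deviation requires 35/(1−β) ≥ 67 + 22β/(1−β).
Multiplying by (1−β): 35 ≥ 67(1−β) + 22β = 67 − 45β.
So 45β ≥ 32, i.e. β ≥ 32/45.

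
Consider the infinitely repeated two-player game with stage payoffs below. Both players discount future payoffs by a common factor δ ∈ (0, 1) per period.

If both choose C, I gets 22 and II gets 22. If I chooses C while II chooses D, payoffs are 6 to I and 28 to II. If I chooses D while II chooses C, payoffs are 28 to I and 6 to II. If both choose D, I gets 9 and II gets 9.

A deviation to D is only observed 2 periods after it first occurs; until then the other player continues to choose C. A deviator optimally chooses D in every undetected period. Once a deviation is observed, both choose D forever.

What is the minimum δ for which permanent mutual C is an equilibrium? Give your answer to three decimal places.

0.562

A deviator earns 28 for 2 periods, then 9 forever; cooperating earns 22 forever. Multiplying the IC by (1−δ):
22 ≥ 28(1−δ^2) + 9δ^2, so 19·δ^2 ≥ 6 and δ^2 ≥ 6/19.
δ ≥ (6/19)^(1/2) ≈ 0.562.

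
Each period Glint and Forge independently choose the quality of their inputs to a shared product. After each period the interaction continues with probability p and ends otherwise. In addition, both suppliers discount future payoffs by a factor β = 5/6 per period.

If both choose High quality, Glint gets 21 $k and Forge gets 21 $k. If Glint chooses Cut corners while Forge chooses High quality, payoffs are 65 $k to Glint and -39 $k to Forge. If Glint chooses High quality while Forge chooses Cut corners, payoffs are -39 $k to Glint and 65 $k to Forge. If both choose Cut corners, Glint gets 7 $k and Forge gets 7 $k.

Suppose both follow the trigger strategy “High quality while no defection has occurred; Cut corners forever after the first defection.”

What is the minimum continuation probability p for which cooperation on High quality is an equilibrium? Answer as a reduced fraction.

132/145

Expected continuation weight on next period's payoff is β·p = 5/6·p, which plays the role of the discount factor.
Cooperation requires 5/6·p ≥ (65−21)/(65−7) = 22/29, hence p ≥ 132/145.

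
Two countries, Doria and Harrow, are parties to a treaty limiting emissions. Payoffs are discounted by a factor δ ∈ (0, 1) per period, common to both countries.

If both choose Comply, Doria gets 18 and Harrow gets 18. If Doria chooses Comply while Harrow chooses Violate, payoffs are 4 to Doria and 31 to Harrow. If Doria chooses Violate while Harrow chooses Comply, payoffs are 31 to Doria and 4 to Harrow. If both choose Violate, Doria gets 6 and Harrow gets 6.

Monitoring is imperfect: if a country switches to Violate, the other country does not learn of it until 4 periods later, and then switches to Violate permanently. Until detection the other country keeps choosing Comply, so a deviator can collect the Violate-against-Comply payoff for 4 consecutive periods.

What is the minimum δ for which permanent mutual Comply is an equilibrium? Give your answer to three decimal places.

A deviator earns 31 for 4 periods, then 6 forever; cooperating earns 18 forever. Multiplying the IC by (1−δ):
18 ≥ 31(1−δ^4) + 6δ^4, so 25·δ^4 ≥ 13 and δ^4 ≥ 13/25.
δ ≥ (13/25)^(1/4) ≈ 0.849.

0.849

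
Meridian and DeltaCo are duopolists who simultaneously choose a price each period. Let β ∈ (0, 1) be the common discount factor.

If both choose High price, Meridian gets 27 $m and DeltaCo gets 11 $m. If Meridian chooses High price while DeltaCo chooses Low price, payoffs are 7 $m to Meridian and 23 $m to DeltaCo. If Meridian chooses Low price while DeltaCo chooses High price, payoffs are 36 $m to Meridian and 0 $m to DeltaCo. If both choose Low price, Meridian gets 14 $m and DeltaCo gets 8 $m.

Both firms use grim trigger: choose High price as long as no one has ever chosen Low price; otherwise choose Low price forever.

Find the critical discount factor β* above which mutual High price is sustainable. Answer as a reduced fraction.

4/5

For Meridian: deviation gain 36−27 = 9, per-period punishment loss 27−14 = 13. IC gives β ≥ 9/22.
For DeltaCo: gain 12, loss 3 per period, so β ≥ 12/15 = 4/5.
The tighter constraint is DeltaCo's, so cooperation needs β ≥ 4/5.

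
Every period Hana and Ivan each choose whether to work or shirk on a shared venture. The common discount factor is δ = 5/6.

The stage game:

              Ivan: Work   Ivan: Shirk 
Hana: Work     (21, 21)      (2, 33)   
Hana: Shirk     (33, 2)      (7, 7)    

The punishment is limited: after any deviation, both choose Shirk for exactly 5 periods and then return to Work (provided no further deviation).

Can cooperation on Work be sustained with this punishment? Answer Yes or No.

A one-shot deviation gives 33 now, then 7 for 5 periods, then back to 21.
Gain from deviating: (33−21) today; loss: (21−7) in each of the next 5 periods.
No-deviation condition: (21−7)(δ+…+δ^5) ≥ 33−21, i.e. δ+…+δ^5 ≥ 6/7.
At δ = 5/6: δ+…+δ^5 = 2.9906 ≥ 0.8571.
So cooperation is sustainable.

Yes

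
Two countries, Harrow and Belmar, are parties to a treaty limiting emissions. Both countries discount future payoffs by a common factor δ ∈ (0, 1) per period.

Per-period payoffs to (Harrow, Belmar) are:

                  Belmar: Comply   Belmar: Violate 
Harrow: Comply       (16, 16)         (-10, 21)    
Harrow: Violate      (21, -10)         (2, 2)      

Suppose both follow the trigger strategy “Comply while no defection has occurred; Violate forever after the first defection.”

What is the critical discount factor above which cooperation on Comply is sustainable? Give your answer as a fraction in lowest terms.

Cooperation forever yields 16 each period: 16/(1−δ).
Deviating yields 21 once, then 2 forever: 21 + 2δ/(1−δ).
No profitable deviation requires 16/(1−δ) ≥ 21 + 2δ/(1−δ).
Multiplying by (1−δ): 16 ≥ 21(1−δ) + 2δ = 21 − 19δ.
So 19δ ≥ 5, i.e. δ ≥ 5/19.

5/19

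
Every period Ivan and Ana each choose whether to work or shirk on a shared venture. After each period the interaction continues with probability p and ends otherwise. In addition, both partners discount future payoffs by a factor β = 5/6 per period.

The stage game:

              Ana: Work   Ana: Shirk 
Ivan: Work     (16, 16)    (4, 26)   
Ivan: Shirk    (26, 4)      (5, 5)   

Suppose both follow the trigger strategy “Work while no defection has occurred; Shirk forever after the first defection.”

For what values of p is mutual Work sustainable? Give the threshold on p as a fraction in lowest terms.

Expected continuation weight on next period's payoff is β·p = 5/6·p, which plays the role of the discount factor.
Cooperation requires 5/6·p ≥ (26−16)/(26−5) = 10/21, hence p ≥ 4/7.

4/7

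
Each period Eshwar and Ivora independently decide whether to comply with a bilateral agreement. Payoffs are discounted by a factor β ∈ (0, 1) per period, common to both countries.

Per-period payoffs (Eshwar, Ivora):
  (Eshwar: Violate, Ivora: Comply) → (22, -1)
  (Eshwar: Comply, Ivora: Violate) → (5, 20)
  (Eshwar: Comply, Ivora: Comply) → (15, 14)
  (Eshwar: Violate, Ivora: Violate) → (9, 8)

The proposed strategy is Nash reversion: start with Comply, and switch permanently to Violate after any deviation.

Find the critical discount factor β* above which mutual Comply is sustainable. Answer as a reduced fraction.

7/13

For Eshwar: deviation gain 22−15 = 7, per-period punishment loss 15−9 = 6. IC gives β ≥ 7/13.
For Ivora: gain 6, loss 6 per period, so β ≥ 6/12 = 1/2.
The tighter constraint is Eshwar's, so cooperation needs β ≥ 7/13.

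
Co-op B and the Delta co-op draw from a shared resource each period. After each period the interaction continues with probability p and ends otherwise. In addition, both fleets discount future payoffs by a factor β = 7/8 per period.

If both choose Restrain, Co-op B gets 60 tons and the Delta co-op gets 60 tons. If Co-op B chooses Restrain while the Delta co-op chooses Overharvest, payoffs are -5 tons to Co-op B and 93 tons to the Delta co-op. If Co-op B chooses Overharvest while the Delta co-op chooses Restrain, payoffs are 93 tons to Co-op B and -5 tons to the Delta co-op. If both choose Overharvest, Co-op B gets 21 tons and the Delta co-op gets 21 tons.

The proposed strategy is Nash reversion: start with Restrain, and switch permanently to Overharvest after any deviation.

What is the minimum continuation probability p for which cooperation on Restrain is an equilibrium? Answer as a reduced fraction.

Expected continuation weight on next period's payoff is β·p = 7/8·p, which plays the role of the discount factor.
Cooperation requires 7/8·p ≥ (93−60)/(93−21) = 11/24, hence p ≥ 11/21.

11/21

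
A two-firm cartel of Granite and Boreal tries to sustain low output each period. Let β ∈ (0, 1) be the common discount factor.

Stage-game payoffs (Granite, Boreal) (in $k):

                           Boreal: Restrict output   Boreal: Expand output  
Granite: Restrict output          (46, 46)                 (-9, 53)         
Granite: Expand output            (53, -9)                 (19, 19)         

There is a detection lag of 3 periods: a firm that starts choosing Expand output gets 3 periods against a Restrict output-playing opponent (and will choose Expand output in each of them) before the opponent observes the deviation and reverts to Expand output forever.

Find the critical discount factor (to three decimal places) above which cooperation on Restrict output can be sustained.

Deviating for the 3 undetected periods gains 53−46 = 7 per period over cooperation, then loses 46−19 = 27 per period forever once punishment starts.
Gain: 7(1 + β + … + β^2); loss: 27·β^3/(1−β).
No profitable deviation ⇔ 7(1−β^3) ≤ 27·β^3, i.e. β^3 ≥ 7/(7+27) = 7/34.
Hence β ≥ (7/34)^(1/3) ≈ 0.590.

0.590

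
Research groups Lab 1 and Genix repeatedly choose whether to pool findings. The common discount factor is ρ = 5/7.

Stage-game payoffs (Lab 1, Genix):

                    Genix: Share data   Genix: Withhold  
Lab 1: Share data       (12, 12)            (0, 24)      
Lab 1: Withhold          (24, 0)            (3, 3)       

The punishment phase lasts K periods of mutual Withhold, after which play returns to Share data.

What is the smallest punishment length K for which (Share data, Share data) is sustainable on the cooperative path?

IC: ρ(1−ρ^K)/(1−ρ) ≥ (24−12)/(12−3) = 4/3.
With ρ = 5/7: need 1 − ρ^K ≥ 4/3·(1−5/7)/(5/7), i.e. ρ^K ≤ 0.4667.
Since (5/7)^2 = 0.5102 and (5/7)^3 = 0.3644, the smallest such K is 3.

3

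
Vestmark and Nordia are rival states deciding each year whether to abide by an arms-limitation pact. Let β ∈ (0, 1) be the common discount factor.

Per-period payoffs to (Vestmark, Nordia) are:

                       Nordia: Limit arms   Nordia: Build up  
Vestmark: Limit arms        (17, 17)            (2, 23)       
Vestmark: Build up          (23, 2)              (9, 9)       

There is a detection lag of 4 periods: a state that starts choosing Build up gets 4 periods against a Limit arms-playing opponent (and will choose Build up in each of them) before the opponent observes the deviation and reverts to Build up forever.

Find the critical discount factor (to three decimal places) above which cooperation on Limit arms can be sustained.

0.809

A deviator earns 23 for 4 periods, then 9 forever; cooperating earns 17 forever. Multiplying the IC by (1−β):
17 ≥ 23(1−β^4) + 9β^4, so 14·β^4 ≥ 6 and β^4 ≥ 3/7.
β ≥ (3/7)^(1/4) ≈ 0.809.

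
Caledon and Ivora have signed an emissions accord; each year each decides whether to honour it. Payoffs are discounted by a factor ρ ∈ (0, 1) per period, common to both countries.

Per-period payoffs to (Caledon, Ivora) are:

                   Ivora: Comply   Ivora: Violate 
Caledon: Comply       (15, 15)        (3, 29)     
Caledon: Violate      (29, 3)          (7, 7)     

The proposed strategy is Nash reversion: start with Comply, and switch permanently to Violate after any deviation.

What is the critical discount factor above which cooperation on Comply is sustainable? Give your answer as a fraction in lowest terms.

7/11

One-period gain from deviating is 29 − 15 = 14. The loss is 15 − 7 = 8 in every subsequent period, with present value 8·ρ/(1−ρ).
Deviation is unprofitable when 8·ρ/(1−ρ) ≥ 14, i.e. ρ/(1−ρ) ≥ 7/4.
Equivalently ρ ≥ 14/(14+8) = 7/11.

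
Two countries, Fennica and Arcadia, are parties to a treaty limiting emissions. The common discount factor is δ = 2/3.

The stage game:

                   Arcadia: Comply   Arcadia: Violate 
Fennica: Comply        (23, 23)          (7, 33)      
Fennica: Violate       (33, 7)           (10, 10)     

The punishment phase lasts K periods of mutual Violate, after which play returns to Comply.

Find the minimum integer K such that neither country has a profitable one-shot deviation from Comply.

2

Need Σ_{k=1}^{K} δ^k ≥ (33−23)/(23−10) = 0.7692 at δ = 2/3.
At K = 1 the sum is 0.6667 < 0.7692; at K = 2 it is 1.1111 ≥ 0.7692.
So the minimum punishment length is K = 2.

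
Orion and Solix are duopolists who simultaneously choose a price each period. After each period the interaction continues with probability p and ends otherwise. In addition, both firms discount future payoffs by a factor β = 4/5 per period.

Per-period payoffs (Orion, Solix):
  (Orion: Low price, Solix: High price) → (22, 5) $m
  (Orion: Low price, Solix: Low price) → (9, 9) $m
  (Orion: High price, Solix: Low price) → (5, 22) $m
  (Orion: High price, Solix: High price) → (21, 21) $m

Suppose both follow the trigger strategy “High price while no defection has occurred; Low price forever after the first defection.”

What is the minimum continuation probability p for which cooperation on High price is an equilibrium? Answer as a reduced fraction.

5/52

Expected continuation weight on next period's payoff is β·p = 4/5·p, which plays the role of the discount factor.
Cooperation requires 4/5·p ≥ (22−21)/(22−9) = 1/13, hence p ≥ 5/52.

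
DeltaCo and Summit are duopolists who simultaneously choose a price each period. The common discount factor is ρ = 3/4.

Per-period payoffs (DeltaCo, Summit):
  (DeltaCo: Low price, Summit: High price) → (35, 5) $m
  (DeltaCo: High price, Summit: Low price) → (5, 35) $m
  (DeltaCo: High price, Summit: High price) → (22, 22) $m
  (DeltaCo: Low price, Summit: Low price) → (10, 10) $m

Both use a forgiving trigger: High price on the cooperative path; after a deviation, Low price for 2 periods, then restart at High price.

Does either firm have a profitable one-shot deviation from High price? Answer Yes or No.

No

A one-shot deviation gives 35 now, then 10 for 2 periods, then back to 22.
Gain from deviating: (35−22) today; loss: (22−10) in each of the next 2 periods.
No-deviation condition: (22−10)(ρ+…+ρ^2) ≥ 35−22, i.e. ρ+…+ρ^2 ≥ 13/12.
At ρ = 3/4: ρ+…+ρ^2 = 1.3125 ≥ 1.0833.
So cooperation is sustainable.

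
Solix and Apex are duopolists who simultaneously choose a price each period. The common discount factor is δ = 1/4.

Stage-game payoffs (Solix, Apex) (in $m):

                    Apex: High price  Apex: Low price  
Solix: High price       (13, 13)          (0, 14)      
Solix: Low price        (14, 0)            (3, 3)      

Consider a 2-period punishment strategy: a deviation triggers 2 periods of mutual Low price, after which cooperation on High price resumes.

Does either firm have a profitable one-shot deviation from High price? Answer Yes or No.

No

A one-shot deviation gives 14 now, then 3 for 2 periods, then back to 13.
Gain from deviating: (14−13) today; loss: (13−3) in each of the next 2 periods.
No-deviation condition: (13−3)(δ+…+δ^2) ≥ 14−13, i.e. δ+…+δ^2 ≥ 1/10.
At δ = 1/4: δ+…+δ^2 = 0.3125 ≥ 0.1000.
So cooperation is sustainable.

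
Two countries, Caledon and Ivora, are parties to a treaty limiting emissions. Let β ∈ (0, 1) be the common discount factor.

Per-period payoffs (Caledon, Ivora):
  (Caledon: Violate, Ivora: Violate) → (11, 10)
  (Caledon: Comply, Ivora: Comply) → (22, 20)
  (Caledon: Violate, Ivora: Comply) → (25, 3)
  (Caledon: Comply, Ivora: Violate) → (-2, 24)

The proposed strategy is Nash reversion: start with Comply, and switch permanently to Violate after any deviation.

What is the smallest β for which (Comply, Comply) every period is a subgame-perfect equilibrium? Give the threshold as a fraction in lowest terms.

2/7

Caledon's threshold: (25−22)/(25−11) = 3/14.
Ivora's threshold: (24−20)/(24−10) = 2/7.
3/14 < 2/7, so Ivora binds and β* = 2/7.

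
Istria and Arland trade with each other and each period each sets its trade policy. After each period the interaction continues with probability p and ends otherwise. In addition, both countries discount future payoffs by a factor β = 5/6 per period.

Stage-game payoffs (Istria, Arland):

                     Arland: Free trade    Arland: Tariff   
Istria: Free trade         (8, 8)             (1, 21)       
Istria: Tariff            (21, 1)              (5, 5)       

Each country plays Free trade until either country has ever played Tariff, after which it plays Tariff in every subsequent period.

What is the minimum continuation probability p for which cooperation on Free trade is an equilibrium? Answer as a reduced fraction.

Expected continuation weight on next period's payoff is β·p = 5/6·p, which plays the role of the discount factor.
Cooperation requires 5/6·p ≥ (21−8)/(21−5) = 13/16, hence p ≥ 39/40.

39/40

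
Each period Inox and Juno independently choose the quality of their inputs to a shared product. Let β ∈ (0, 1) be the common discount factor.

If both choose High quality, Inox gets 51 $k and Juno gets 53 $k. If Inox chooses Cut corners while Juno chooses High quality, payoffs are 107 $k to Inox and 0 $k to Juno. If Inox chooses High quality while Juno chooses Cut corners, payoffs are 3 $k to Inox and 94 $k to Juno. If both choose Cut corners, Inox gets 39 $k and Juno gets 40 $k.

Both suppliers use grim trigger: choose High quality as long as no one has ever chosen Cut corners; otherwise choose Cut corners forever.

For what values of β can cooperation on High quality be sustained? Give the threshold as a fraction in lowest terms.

14/17

Inox's threshold: (107−51)/(107−39) = 14/17.
Juno's threshold: (94−53)/(94−40) = 41/54.
14/17 > 41/54, so Inox binds and β* = 14/17.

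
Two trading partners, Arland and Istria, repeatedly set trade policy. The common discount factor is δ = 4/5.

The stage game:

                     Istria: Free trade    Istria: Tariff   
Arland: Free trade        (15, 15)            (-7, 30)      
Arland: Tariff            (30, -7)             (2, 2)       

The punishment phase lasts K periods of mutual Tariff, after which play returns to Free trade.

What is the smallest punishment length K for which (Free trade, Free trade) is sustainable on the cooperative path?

IC: δ(1−δ^K)/(1−δ) ≥ (30−15)/(15−2) = 15/13.
With δ = 4/5: need 1 − δ^K ≥ 15/13·(1−4/5)/(4/5), i.e. δ^K ≤ 0.7115.
Since (4/5)^1 = 0.8000 and (4/5)^2 = 0.6400, the smallest such K is 2.

2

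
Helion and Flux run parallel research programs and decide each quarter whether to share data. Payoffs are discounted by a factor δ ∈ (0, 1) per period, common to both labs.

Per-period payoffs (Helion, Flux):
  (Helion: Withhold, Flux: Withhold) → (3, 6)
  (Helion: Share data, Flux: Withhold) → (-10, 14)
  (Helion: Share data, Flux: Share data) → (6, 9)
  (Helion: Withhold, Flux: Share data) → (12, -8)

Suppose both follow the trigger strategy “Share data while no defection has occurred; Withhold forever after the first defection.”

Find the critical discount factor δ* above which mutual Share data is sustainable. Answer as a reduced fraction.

Helion: cooperation gives 6 each period; deviation gives 12 once then 3 forever.
  6/(1−δ) ≥ 12 + 3δ/(1−δ) ⇒ δ ≥ 6/9 = 2/3.
Flux: cooperation gives 9 each period; deviation gives 14 once then 6 forever.
  δ ≥ 5/8.
Both must hold, so the binding constraint is Helion's: δ ≥ 2/3.

2/3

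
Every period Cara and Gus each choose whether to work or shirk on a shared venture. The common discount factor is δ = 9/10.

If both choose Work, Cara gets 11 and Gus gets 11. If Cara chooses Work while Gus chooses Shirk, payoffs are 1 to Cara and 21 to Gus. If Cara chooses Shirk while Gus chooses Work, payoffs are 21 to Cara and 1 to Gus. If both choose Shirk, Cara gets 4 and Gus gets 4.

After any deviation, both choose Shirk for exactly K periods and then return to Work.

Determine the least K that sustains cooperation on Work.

2

Need Σ_{k=1}^{K} δ^k ≥ (21−11)/(11−4) = 1.4286 at δ = 9/10.
At K = 1 the sum is 0.9000 < 1.4286; at K = 2 it is 1.7100 ≥ 1.4286.
So the minimum punishment length is K = 2.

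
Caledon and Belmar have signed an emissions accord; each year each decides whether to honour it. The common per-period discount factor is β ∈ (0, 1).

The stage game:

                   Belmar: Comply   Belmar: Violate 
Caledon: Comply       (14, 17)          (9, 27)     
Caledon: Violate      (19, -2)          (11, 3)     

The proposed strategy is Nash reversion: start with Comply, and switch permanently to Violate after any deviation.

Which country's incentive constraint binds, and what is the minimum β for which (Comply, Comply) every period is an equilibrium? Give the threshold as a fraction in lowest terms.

For Caledon: deviation gain 19−14 = 5, per-period punishment loss 14−11 = 3. IC gives β ≥ 5/8.
For Belmar: gain 10, loss 14 per period, so β ≥ 10/24 = 5/12.
The tighter constraint is Caledon's, so cooperation needs β ≥ 5/8.

Caledon; β ≥ 5/8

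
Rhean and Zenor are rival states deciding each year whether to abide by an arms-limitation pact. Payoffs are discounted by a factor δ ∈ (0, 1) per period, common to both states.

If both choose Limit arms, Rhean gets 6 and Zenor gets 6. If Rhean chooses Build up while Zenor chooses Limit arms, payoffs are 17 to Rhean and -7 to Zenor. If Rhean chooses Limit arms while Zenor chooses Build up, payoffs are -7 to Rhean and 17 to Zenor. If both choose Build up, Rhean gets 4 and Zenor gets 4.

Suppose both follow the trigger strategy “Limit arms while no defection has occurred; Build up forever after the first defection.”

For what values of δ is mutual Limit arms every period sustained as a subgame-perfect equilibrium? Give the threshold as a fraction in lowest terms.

11/13

Cooperation forever yields 6 each period: 6/(1−δ).
Deviating yields 17 once, then 4 forever: 17 + 4δ/(1−δ).
No profitable deviation requires 6/(1−δ) ≥ 17 + 4δ/(1−δ).
Multiplying by (1−δ): 6 ≥ 17(1−δ) + 4δ = 17 − 13δ.
So 13δ ≥ 11, i.e. δ ≥ 11/13.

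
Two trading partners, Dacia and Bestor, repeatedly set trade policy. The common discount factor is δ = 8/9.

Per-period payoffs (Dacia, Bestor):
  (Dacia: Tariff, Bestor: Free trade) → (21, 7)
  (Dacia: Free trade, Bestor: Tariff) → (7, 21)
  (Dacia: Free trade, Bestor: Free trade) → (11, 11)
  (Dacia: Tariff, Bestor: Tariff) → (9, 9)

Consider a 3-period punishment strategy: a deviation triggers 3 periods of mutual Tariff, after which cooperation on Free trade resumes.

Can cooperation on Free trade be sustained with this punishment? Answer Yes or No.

No

A one-shot deviation gives 21 now, then 9 for 3 periods, then back to 11.
Gain from deviating: (21−11) today; loss: (11−9) in each of the next 3 periods.
No-deviation condition: (11−9)(δ+…+δ^3) ≥ 21−11, i.e. δ+…+δ^3 ≥ 5.
At δ = 8/9: δ+…+δ^3 = 2.3813 < 5.0000.
So cooperation is not sustainable.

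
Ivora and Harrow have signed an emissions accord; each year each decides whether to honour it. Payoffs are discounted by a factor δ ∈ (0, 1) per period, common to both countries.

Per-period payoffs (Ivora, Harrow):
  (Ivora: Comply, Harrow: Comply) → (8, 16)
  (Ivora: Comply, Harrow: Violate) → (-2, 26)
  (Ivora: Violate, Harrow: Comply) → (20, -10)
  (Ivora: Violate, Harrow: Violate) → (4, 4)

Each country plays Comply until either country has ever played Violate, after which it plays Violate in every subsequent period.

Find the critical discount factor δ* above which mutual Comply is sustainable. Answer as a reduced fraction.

3/4

Ivora's threshold: (20−8)/(20−4) = 3/4.
Harrow's threshold: (26−16)/(26−4) = 5/11.
3/4 > 5/11, so Ivora binds and δ* = 3/4.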